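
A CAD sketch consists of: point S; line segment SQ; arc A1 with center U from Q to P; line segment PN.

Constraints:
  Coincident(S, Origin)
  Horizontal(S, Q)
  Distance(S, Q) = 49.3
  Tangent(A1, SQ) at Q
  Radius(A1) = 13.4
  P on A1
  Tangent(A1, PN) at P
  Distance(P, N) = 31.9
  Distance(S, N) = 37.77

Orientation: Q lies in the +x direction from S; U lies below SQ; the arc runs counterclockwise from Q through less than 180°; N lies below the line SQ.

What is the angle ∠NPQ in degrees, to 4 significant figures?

152.4°

S is at the origin; SQ is horizontal with |SQ| = 49.3 and Q on the +x side, so Q = (49.30, 0.000). Tangency of A1 to SQ means the radius UQ is perpendicular to SQ, so U = Q + (0, -13.4) = (49.30, -13.40). Since UP ⟂ PN (tangency), |UN| = √(13.4² + 31.9²) = 34.60 regardless of where P sits on A1. So N lies on both circle(S, 37.77) and circle(U, 34.60); the below-SQ intersection is N = (20.11, -31.97). P is the foot of the tangent from N: P = (38.29, -5.762).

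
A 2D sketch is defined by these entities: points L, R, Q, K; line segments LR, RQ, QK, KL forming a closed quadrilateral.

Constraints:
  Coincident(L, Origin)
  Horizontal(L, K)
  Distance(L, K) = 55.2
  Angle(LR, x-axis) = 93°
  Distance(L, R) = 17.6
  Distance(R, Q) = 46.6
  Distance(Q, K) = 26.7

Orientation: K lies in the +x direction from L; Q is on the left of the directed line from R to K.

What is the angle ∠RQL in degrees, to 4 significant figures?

19.89°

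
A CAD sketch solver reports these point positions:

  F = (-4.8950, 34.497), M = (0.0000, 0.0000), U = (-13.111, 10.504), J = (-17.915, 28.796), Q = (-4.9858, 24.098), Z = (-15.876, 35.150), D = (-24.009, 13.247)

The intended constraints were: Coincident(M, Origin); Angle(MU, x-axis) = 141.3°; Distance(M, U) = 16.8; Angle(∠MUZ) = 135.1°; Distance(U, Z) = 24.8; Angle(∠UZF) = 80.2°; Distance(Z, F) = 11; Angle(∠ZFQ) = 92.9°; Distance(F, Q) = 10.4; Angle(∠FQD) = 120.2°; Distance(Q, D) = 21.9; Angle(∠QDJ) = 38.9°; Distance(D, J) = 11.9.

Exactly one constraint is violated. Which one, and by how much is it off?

Distance(D, J) = 11.9 — off by 4.80.

M = (0.00, 0.00) ✓; MU at 141.3° ✓; |MU| = 16.80 ✓; ∠MUZ = 135.1° ✓; |UZ| = 24.80 ✓; ∠UZF = 80.20° ✓; |ZF| = 11.00 ✓; ∠ZFQ = 92.90° ✓; |FQ| = 10.40 ✓; ∠FQD = 120.2° ✓; |QD| = 21.90 ✓; ∠QDJ = 38.90° ✓; |DJ| = 16.70 ✗.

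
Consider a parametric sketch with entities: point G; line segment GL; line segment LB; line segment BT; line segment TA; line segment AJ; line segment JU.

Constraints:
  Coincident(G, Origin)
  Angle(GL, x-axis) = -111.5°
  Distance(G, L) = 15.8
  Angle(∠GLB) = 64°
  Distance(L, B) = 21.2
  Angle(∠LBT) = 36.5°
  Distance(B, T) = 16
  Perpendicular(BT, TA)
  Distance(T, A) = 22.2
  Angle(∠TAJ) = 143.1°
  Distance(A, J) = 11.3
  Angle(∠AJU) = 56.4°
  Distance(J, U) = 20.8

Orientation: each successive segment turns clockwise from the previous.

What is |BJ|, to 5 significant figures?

32.567

G is at the origin; GL runs at -111.5° with length 15.8, so L = (-5.7907, -14.701). ∠GLB = 64.0° gives LB at 132.50° from the x-axis; with |LB| = 21.2, B = (-20.113, 0.92968). ∠LBT = 36.5° gives BT at -11.000° from the x-axis; with |BT| = 16.0, T = (-4.4072, -2.1233). The perpendicularity gives TA at right angles to BT, so TA runs at -101.00°; with |TA| = 22.2, A = (-8.6432, -23.915). ∠TAJ = 143.1° gives AJ at -137.90° from the x-axis; with |AJ| = 11.3, J = (-17.027, -31.491). Then |BJ| = |J − B| = 32.567.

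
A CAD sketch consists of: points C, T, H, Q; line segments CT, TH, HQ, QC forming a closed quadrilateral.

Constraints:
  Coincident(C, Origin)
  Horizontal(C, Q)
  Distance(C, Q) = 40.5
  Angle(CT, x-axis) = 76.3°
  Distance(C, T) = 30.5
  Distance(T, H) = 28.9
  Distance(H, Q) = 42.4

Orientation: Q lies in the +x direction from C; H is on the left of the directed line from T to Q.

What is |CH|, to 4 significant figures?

53.53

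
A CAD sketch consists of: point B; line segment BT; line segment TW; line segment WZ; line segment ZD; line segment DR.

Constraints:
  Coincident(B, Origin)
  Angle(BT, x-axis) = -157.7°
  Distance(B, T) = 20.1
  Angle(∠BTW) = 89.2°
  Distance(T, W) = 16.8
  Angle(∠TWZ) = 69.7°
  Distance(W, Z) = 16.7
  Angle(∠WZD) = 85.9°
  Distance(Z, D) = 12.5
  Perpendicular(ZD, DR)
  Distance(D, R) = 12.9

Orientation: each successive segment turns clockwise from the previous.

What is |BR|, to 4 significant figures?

21.85

∠WZD = 85.9° gives ZD at -92.90° from the x-axis; with |ZD| = 12.5, D = (-8.690, -4.130). ZD is perpendicular to DR, so DR runs at 177.1°; with |DR| = 12.9, R = (-21.57, -3.478). Then |BR| = |R − B| = 21.85.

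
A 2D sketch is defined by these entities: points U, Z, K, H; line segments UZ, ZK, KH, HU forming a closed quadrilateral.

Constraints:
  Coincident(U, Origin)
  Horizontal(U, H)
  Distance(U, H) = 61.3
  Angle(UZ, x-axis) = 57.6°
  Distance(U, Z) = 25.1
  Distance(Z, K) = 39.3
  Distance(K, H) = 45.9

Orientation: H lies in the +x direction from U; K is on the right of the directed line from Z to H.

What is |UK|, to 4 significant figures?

25.95

U is at the origin; U and H share the same y with |UH| = 61.3 and H in +x, so H = (61.3, 0). UZ runs at 57.6° with |UZ| = 25.1, so Z = (13.45, 21.19). K is determined by |ZK| = 39.3 and |KH| = 45.9 together: it lies at the intersection of circle(Z, 39.3) and circle(H, 45.9). With |ZH| = 52.33, the foot of the radical line on ZH is 20.79 from Z and the perpendicular offset is √(39.3² − 20.79²) = 33.35. Taking the right-of-ZH solution: K = (18.96, -17.72).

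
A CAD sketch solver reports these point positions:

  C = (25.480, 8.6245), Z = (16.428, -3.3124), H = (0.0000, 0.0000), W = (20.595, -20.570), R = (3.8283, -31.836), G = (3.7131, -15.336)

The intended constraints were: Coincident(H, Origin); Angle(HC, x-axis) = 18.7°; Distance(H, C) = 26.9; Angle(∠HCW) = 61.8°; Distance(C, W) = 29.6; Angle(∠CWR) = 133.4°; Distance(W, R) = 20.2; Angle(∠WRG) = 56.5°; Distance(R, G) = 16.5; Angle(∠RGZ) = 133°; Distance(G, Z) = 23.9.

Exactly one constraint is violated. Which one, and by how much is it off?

Distance(G, Z) = 23.9 — off by 6.40.

H = (0.00, 0.00) ✓; HC at 18.70° ✓; |HC| = 26.90 ✓; ∠HCW = 61.80° ✓; |CW| = 29.60 ✓; ∠CWR = 133.4° ✓; |WR| = 20.20 ✓; ∠WRG = 56.50° ✓; |RG| = 16.50 ✓; ∠RGZ = 133.0° ✓; |GZ| = 17.50 ✗.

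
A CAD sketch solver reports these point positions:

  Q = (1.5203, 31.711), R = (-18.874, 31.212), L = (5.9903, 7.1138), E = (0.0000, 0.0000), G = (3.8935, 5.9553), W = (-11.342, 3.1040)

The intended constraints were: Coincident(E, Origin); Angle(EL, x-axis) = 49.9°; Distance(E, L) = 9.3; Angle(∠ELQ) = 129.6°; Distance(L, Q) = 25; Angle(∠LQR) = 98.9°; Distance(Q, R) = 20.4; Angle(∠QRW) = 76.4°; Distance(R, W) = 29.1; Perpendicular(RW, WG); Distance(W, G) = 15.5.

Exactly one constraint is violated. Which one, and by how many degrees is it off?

Perpendicular(RW, WG) — off by 4.40°.

E = (0.00, 0.00) ✓; EL at 49.90° ✓; |EL| = 9.300 ✓; ∠ELQ = 129.6° ✓; |LQ| = 25.00 ✓; ∠LQR = 98.90° ✓; |QR| = 20.40 ✓; ∠QRW = 76.40° ✓; |RW| = 29.10 ✓; ∠(RW, WG) = 85.60° ✗; |WG| = 15.50 ✓.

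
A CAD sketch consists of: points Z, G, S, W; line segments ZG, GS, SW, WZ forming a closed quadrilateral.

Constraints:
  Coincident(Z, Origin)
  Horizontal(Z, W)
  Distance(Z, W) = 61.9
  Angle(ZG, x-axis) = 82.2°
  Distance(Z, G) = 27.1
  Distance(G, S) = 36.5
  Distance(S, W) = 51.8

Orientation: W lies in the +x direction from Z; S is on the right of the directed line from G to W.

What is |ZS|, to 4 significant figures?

14.08

Checks: |GS| = 36.50 ✓; |SW| = 51.80 ✓.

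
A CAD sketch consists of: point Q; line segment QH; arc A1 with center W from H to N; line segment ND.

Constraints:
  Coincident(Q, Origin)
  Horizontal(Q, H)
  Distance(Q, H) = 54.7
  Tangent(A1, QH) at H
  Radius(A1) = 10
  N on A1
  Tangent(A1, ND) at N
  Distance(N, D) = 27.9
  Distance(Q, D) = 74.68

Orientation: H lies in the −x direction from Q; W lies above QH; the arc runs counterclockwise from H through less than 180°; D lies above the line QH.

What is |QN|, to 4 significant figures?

49.61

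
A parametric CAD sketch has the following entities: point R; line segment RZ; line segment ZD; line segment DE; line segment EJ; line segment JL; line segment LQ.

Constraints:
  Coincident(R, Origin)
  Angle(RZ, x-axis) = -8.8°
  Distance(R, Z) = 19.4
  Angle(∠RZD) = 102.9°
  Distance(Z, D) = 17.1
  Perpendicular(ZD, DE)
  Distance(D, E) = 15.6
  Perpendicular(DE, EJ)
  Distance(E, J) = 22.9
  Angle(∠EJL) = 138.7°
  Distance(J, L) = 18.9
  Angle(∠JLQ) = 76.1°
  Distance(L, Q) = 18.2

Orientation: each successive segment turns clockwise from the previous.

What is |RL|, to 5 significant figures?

22.240

DE ⟂ EJ, so EJ runs at 94.100°; with |EJ| = 22.9, J = (3.1969, 1.7019). ∠EJL = 138.7° gives JL at 52.800° from the x-axis; with |JL| = 18.9, L = (14.624, 16.756). Then |RL| = |L − R| = 22.240.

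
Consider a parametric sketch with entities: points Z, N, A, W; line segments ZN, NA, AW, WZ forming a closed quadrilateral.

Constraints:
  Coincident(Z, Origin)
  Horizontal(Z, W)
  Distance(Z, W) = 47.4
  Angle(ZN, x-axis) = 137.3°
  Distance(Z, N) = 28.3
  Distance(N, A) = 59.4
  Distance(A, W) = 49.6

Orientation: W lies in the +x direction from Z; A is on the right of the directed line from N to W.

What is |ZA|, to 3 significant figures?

33.3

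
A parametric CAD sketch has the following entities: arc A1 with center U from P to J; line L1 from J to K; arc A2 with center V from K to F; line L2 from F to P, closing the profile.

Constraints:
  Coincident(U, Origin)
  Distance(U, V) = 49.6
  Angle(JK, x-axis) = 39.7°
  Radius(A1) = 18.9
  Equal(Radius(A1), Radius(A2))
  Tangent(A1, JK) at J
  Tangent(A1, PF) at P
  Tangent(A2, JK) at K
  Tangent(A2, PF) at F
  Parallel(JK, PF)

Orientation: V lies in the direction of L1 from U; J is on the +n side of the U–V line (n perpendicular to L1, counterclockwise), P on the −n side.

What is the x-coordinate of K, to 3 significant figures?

26.1

Tangency of A1 to both parallel lines with radius 18.9 puts J and P at U ± 18.9·n: J = (-12.1, 14.5), P = (12.1, -14.5). Equal radii place K and F the same way about V: K = V + 18.9·n = (26.1, 46.2), F = V − 18.9·n = (50.2, 17.1). So K.x = 26.1.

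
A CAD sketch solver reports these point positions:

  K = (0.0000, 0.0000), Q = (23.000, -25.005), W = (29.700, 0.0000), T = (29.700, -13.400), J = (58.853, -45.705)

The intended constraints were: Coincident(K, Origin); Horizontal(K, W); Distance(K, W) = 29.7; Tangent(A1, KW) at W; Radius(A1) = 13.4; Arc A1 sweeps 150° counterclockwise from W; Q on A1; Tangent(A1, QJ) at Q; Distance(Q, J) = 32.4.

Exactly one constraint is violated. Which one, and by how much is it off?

Distance(Q, J) = 32.4 — off by 9.00.

K = (0.00, 0.00) ✓; K.y = 0.00, W.y = 0.00 ✓; |KW| = 29.70 ✓; ∠(TW, WK) = 90.00° ✓; |TW| = 13.40 ✓; bearing(T→Q) − bearing(T→W) = 150.0° ✓; |TQ| = 13.40 ✓; ∠(TQ, QJ) = 90.00° ✓; |QJ| = 41.40 ✗.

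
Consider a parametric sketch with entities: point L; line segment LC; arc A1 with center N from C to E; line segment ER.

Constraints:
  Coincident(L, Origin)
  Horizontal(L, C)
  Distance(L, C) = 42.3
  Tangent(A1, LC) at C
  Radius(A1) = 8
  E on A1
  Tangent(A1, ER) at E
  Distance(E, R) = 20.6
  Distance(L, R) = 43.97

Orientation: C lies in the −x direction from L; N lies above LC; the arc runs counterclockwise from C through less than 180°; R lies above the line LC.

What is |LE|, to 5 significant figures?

35.166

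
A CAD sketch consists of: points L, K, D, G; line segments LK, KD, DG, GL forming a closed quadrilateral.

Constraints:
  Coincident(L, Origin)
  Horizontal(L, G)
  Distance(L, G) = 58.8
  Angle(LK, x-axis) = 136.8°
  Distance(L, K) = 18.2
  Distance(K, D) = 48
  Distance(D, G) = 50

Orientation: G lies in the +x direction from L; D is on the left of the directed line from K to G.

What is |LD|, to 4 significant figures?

47.09

L is at the origin; L and G share the same y with |LG| = 58.8 and G in +x, so G = (58.8, 0). LK runs at 136.8° with |LK| = 18.2, so K = (-13.27, 12.46). D is determined by |KD| = 48.0 and |DG| = 50.0 together: it lies at the intersection of circle(K, 48.0) and circle(G, 50.0). With |KG| = 73.14, the foot of the radical line on KG is 35.23 from K and the perpendicular offset is √(48.0² − 35.23²) = 32.60. Taking the left-of-KG solution: D = (27.00, 38.58).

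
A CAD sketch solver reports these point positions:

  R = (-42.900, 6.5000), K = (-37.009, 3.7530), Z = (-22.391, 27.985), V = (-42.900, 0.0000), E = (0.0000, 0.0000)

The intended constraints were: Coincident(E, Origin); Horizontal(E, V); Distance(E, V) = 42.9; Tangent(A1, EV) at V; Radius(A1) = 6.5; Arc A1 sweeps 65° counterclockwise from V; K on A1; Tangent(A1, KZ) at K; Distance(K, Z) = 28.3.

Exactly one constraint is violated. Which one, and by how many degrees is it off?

Tangent(A1, KZ) at K — off by 6.10°.

E = (0.00, 0.00) ✓; E.y = 0.00, V.y = 0.00 ✓; |EV| = 42.90 ✓; ∠(RV, VE) = 90.00° ✓; |RV| = 6.500 ✓; bearing(R→K) − bearing(R→V) = 65.00° ✓; |RK| = 6.500 ✓; ∠(RK, KZ) = 96.10° ✗; |KZ| = 28.30 ✓.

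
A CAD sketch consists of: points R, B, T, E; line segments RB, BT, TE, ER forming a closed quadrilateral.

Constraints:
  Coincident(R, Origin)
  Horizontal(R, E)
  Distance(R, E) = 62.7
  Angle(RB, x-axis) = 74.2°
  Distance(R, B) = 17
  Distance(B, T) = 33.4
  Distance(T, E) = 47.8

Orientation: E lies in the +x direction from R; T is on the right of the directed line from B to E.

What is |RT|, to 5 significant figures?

22.543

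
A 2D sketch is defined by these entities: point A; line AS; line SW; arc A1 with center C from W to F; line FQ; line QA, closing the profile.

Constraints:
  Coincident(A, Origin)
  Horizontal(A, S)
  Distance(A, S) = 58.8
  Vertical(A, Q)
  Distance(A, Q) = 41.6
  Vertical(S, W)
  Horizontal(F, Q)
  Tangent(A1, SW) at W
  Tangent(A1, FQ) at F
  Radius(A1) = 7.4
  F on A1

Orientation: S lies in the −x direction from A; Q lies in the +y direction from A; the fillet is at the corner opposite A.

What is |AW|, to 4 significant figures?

68.02

A is at the origin; A and S share the same y with |AS| = 58.8 and S on the −x side, so S = (-58.80, 0.000). AQ is vertical with |AQ| = 41.6 and Q on the +y side, so Q = (0.000, 41.60). The virtual corner opposite A is at (-58.80, 41.60). Tangency of A1 to SW means the radius CW is perpendicular to SW and since A1 is tangent to FQ there, CF ⟂ FQ, with radius 7.4, so the center C sits 7.4 in from both sides at C = (-51.40, 34.20). That places the tangent points at W = (-58.80, 34.20) on SW and F = (-51.40, 41.60) on FQ. Then |AW| = |W − A| = 68.02.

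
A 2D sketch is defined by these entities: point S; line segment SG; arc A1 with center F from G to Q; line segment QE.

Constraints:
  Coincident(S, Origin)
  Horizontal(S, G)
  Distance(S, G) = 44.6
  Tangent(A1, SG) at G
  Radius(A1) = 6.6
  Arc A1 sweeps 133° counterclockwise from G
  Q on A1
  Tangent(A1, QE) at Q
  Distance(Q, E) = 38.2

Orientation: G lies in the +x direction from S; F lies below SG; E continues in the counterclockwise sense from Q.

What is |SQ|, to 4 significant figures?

41.29

S is at the origin; SG is horizontal with |SG| = 44.6 and G on the +x side, so G = (44.60, 0.000). Tangency of A1 to SG means the radius FG is perpendicular to SG, so F = G + (0, -6.6) = (44.60, -6.600). On A1, G sits at bearing 90° from F; a 133° counterclockwise sweep puts Q at bearing 223°, so Q = F + 6.6·(cos 223°, sin 223°) = (39.77, -11.10). Then |SQ| = |Q − S| = 41.29.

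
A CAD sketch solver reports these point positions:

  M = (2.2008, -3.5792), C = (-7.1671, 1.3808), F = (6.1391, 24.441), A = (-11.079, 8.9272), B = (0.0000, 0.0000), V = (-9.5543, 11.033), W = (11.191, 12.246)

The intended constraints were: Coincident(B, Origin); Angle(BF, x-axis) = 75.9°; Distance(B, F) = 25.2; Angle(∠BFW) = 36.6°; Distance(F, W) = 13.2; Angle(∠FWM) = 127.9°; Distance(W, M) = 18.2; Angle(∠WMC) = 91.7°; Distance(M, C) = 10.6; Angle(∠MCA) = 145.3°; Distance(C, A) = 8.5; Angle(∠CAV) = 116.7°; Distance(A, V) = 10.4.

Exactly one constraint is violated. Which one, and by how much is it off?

Distance(A, V) = 10.4 — off by 7.80.

B = (0.00, 0.00) ✓; BF at 75.90° ✓; |BF| = 25.20 ✓; ∠BFW = 36.60° ✓; |FW| = 13.20 ✓; ∠FWM = 127.9° ✓; |WM| = 18.20 ✓; ∠WMC = 91.70° ✓; |MC| = 10.60 ✓; ∠MCA = 145.3° ✓; |CA| = 8.500 ✓; ∠CAV = 116.7° ✓; |AV| = 2.600 ✗.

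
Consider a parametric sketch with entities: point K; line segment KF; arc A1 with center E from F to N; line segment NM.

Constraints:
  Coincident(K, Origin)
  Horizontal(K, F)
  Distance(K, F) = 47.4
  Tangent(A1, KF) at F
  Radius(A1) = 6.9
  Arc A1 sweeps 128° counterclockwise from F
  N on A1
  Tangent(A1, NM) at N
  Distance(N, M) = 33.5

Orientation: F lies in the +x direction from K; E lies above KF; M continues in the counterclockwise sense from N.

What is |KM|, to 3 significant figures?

49.5

On A1, F sits at bearing -90° from E; a 128° counterclockwise sweep puts N at bearing 38°, so N = E + 6.9·(cos 38°, sin 38°) = (52.8, 11.1). Since A1 is tangent to NM there, EN ⟂ NM, so NM runs along (−sin 38°, cos 38°); with |NM| = 33.5, M = (32.2, 37.5). Then |KM| = |M − K| = 49.5.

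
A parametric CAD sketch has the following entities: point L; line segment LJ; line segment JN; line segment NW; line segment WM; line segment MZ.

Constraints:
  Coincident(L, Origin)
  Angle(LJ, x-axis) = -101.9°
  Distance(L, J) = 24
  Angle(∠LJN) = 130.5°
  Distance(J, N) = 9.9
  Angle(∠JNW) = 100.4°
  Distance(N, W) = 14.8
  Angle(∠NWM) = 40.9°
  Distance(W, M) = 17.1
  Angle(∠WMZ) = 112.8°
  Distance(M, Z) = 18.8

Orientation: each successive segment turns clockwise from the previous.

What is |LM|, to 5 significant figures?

20.648

L is at the origin; LJ runs at -101.9° with length 24.0, so J = (-4.9489, -23.484). ∠LJN = 130.5° gives JN at -151.40° from the x-axis; with |JN| = 9.9, N = (-13.641, -28.223). ∠JNW = 100.4° gives NW at 129.00° from the x-axis; with |NW| = 14.8, W = (-22.955, -16.722). ∠NWM = 40.9° gives WM at -10.100° from the x-axis; with |WM| = 17.1, M = (-6.1199, -19.720). Then |LM| = |M − L| = 20.648.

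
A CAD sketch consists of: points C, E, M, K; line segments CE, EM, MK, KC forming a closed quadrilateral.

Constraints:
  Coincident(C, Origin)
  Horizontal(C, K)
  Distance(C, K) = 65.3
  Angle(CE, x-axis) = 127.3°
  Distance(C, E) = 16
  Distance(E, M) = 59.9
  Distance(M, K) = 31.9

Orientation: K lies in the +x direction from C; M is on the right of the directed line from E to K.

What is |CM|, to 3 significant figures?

45.1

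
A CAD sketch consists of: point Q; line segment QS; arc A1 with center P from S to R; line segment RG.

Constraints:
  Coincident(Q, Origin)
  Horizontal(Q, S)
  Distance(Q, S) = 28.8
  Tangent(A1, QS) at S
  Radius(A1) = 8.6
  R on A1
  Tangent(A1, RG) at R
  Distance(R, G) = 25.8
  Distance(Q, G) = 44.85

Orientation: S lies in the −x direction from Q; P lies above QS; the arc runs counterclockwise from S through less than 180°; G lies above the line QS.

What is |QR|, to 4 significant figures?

23.16

Checks: |PS| = 8.600 ✓; |PR| = 8.600 ✓; ∠(PR, RG) = 90.00° ✓; |RG| = 25.80 ✓; |QG| = 44.85 ✓.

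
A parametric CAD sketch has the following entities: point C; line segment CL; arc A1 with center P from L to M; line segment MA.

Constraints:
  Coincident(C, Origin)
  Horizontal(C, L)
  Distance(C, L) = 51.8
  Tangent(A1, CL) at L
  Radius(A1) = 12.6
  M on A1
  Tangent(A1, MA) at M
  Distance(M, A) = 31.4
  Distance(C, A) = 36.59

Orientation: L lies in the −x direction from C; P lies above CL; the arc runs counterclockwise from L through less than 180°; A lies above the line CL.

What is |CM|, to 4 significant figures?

42.27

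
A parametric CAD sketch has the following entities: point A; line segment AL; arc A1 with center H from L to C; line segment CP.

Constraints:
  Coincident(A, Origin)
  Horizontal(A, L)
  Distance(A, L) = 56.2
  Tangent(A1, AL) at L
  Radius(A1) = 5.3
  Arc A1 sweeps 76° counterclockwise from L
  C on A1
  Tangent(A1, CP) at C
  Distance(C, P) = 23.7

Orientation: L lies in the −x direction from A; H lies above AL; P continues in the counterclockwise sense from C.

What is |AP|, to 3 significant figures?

52.8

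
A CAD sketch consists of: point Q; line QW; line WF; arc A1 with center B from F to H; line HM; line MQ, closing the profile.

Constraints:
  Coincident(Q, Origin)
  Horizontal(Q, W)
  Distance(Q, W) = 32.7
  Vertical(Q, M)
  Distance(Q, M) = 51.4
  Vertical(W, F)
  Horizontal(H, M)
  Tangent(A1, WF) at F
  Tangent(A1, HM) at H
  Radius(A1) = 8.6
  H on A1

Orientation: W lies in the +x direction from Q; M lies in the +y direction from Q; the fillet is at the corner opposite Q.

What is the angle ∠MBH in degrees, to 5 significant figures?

70.361°

Q is at the origin; Q and W share the same y with |QW| = 32.7 and W on the +x side, so W = (32.700, 0.0000). QM is vertical with |QM| = 51.4 and M on the +y side, so M = (0.0000, 51.400). The virtual corner opposite Q is at (32.700, 51.400). Since A1 is tangent to WF there, BF ⟂ WF and tangency of A1 to HM means the radius BH is perpendicular to HM, with radius 8.6, so the center B sits 8.6 in from both sides at B = (24.100, 42.800). That places the tangent points at F = (32.700, 42.800) on WF and H = (24.100, 51.400) on HM. Then cos ∠MBH = BM·BH / (|BM||BH|), giving 70.361°.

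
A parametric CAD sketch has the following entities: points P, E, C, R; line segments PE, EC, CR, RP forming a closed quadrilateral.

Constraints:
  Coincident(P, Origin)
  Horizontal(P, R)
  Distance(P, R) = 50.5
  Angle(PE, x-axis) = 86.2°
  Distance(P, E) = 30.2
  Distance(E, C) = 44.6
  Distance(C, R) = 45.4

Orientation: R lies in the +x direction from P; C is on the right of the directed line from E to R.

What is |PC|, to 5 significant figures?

15.943

Checks: P = (0.00, 0.00) ✓; |EC| = 44.60 ✓; |CR| = 45.40 ✓.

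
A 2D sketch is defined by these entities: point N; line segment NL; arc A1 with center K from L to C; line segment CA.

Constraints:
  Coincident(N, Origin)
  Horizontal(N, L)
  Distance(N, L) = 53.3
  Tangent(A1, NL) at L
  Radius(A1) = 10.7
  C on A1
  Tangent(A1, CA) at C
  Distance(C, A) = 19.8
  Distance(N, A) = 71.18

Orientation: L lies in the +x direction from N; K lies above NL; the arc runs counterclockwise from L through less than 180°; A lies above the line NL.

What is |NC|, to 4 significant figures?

64.85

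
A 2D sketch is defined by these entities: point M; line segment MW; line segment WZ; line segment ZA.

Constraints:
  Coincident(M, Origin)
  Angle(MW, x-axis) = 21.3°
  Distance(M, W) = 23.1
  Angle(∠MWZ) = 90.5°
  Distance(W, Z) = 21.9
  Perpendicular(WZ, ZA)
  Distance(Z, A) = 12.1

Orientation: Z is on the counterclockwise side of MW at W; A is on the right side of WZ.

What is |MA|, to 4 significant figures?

41.56

M is at the origin; MW runs at 21.3° with length 23.1, so W = 23.1·(cos 21.3°, sin 21.3°) = (21.52, 8.391). ∠MWZ = 90.5°, so WZ runs at 21.3° + (180° − 90.5°) = 110.8° from the x-axis; with |WZ| = 21.9, Z = W + 21.9·(cos 110.8°, sin 110.8°) = (13.75, 28.86). WZ ⟂ ZA; with |ZA| = 12.1 on the right of WZ, A = Z + 12.1·(0.9348, 0.3551) = (25.06, 33.16). Then |MA| = |A − M| = 41.56.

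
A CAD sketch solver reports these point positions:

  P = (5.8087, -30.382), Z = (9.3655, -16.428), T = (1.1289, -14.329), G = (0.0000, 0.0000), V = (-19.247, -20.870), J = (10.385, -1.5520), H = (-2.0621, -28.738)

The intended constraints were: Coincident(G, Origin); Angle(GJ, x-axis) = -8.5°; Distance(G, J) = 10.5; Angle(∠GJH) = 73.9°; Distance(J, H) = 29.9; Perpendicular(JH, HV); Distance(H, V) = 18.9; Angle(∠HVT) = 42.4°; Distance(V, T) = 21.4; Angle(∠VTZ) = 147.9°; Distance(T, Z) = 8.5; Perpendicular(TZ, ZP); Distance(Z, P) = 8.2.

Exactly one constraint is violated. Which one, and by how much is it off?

Distance(Z, P) = 8.2 — off by 6.20.

G = (0.00, 0.00) ✓; GJ at -8.500° ✓; |GJ| = 10.50 ✓; ∠GJH = 73.90° ✓; |JH| = 29.90 ✓; ∠(JH, HV) = 90.00° ✓; |HV| = 18.90 ✓; ∠HVT = 42.40° ✓; |VT| = 21.40 ✓; ∠VTZ = 147.9° ✓; |TZ| = 8.500 ✓; ∠(TZ, ZP) = 90.00° ✓; |ZP| = 14.40 ✗.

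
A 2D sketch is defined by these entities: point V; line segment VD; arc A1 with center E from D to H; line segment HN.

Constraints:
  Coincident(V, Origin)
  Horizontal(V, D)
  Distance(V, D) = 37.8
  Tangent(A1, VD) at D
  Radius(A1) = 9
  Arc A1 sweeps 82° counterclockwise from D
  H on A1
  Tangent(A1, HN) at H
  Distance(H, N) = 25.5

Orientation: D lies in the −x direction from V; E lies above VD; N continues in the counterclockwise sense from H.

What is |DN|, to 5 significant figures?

35.274

On A1, D sits at bearing -90° from E; an 82° counterclockwise sweep puts H at bearing -8°, so H = E + 9.0·(cos -8°, sin -8°) = (-28.888, 7.7474). The tangent condition forces EH to be normal to HN, so HN runs along (−sin -8°, cos -8°); with |HN| = 25.5, N = (-25.339, 32.999). Then |DN| = |N − D| = 35.274.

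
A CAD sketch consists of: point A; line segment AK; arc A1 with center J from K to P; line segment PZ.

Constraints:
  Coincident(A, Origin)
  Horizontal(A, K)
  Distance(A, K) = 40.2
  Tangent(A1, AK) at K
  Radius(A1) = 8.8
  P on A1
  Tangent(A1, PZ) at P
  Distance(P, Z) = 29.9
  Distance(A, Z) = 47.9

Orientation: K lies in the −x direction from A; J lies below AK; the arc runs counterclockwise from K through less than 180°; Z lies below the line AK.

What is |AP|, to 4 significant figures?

49.28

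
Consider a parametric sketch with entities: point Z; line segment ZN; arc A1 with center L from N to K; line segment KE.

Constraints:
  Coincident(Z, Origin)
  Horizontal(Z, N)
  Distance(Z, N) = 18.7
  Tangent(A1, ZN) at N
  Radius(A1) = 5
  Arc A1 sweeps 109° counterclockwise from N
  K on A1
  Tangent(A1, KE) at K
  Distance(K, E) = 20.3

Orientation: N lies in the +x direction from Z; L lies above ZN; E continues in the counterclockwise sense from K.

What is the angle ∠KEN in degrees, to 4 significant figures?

14.83°

Z is at the origin; Z and N share the same y with |ZN| = 18.7 and N on the +x side, so N = (18.70, 0.000). The tangent condition forces LN to be normal to ZN, so L = N + (0, 5) = (18.70, 5.000). On A1, N sits at bearing -90° from L; a 109° counterclockwise sweep puts K at bearing 19°, so K = L + 5.0·(cos 19°, sin 19°) = (23.43, 6.628). Since A1 is tangent to KE there, LK ⟂ KE, so KE runs along (−sin 19°, cos 19°); with |KE| = 20.3, E = (16.82, 25.82). Then cos ∠KEN = EK·EN / (|EK||EN|), giving 14.83°.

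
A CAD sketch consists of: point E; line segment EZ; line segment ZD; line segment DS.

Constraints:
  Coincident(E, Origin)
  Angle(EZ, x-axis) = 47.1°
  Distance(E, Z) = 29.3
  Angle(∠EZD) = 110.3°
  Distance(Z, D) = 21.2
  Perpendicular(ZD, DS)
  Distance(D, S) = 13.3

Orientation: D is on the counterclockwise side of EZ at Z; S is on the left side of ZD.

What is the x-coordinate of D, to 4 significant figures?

10.39

E is at the origin; EZ runs at 47.1° with length 29.3, so Z = 29.3·(cos 47.1°, sin 47.1°) = (19.95, 21.46). ∠EZD = 110.3°, so ZD runs at 47.1° + (180° − 110.3°) = 116.8° from the x-axis; with |ZD| = 21.2, D = Z + 21.2·(cos 116.8°, sin 116.8°) = (10.39, 40.39). So D.x = 10.39.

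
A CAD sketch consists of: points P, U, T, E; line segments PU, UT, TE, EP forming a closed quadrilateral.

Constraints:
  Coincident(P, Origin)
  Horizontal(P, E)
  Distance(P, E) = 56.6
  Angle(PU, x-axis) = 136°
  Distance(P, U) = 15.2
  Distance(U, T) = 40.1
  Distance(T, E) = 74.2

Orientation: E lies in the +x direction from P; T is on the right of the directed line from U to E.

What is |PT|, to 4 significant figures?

31.69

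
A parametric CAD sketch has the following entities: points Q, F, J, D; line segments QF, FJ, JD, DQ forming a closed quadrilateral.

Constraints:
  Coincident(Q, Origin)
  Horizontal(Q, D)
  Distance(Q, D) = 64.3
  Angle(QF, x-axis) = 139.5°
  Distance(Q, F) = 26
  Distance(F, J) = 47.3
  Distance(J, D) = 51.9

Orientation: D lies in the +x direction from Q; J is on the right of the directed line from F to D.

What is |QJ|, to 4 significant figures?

21.36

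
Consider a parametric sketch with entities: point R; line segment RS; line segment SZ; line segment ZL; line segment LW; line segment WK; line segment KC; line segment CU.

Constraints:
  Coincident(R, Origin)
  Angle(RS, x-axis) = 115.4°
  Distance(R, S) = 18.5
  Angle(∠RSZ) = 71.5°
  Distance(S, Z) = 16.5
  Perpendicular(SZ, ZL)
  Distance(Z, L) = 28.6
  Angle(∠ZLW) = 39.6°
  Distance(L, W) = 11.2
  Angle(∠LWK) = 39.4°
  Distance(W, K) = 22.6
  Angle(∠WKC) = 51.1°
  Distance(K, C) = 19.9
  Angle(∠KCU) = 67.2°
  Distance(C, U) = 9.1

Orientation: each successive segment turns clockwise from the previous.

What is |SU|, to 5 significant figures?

31.507

R is at the origin; RS runs at 115.4° with length 18.5, so S = (-7.9353, 16.712). ∠RSZ = 71.5° gives SZ at 6.9000° from the x-axis; with |SZ| = 16.5, Z = (8.4452, 18.694). SZ ⟂ ZL, so ZL runs at -83.100°; with |ZL| = 28.6, L = (11.881, -9.6989). ∠ZLW = 39.6° gives LW at 136.50° from the x-axis; with |LW| = 11.2, W = (3.7569, -1.9893). ∠LWK = 39.4° gives WK at -4.1000° from the x-axis; with |WK| = 22.6, K = (26.299, -3.6052). ∠WKC = 51.1° gives KC at -133.00° from the x-axis; with |KC| = 19.9, C = (12.727, -18.159). ∠KCU = 67.2° gives CU at 114.20° from the x-axis; with |CU| = 9.1, U = (8.9970, -9.8588). Then |SU| = |U − S| = 31.507.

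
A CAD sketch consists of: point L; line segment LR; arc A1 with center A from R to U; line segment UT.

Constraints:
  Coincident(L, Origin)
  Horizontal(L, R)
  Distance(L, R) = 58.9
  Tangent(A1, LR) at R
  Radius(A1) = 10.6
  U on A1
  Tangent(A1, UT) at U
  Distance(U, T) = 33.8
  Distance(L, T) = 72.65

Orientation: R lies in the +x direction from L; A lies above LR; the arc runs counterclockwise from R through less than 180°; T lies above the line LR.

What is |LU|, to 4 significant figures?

70.27

L is at the origin; LR is horizontal with |LR| = 58.9 and R on the +x side, so R = (58.90, 0.000). Tangency of A1 to LR means the radius AR is perpendicular to LR, so A = R + (0, 10.6) = (58.90, 10.60). Since AU ⟂ UT (tangency), |AT| = √(10.6² + 33.8²) = 35.42 regardless of where U sits on A1. So T lies on both circle(L, 72.65) and circle(A, 35.42); the above-LR intersection is T = (56.29, 45.93). U is the foot of the tangent from T: U = (68.75, 14.51).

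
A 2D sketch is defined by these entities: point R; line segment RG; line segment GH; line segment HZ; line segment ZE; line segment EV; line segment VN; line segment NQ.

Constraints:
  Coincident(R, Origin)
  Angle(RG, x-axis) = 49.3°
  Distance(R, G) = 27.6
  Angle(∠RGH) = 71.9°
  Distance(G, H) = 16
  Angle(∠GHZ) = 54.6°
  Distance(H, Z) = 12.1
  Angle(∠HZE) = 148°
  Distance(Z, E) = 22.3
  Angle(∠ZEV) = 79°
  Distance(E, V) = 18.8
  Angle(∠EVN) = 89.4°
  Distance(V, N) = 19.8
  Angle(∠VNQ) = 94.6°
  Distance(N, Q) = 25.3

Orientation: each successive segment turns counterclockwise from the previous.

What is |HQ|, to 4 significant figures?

21.24

∠EVN = 89.4° gives VN at 146.4° from the x-axis; with |VN| = 19.8, N = (15.70, 25.96). ∠VNQ = 94.6° gives NQ at -128.2° from the x-axis; with |NQ| = 25.3, Q = (0.05023, 6.075). Then |HQ| = |Q − H| = 21.24.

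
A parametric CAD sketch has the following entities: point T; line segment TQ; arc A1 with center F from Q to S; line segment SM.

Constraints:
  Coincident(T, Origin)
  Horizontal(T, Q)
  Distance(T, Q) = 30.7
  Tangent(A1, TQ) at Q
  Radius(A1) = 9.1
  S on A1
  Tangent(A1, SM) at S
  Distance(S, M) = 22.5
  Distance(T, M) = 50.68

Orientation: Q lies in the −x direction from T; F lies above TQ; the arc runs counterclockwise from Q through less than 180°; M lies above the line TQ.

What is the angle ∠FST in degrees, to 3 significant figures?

104°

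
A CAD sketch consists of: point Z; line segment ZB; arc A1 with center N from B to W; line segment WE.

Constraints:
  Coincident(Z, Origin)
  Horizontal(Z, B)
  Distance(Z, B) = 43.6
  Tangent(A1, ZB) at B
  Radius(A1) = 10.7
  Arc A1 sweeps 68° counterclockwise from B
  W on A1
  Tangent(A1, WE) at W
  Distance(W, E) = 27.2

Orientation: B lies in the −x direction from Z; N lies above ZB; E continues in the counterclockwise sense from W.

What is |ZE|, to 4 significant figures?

39.62

On A1, B sits at bearing -90° from N; a 68° counterclockwise sweep puts W at bearing -22°, so W = N + 10.7·(cos -22°, sin -22°) = (-33.68, 6.692). A1 meets WE tangentially, so NW is at right angles to WE, so WE runs along (−sin -22°, cos -22°); with |WE| = 27.2, E = (-23.49, 31.91). Then |ZE| = |E − Z| = 39.62.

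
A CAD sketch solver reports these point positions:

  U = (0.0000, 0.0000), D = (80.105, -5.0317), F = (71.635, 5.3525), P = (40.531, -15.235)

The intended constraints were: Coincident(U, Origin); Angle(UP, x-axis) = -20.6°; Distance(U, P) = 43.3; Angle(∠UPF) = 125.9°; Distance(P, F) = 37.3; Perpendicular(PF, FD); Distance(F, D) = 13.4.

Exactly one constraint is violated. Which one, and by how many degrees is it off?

Perpendicular(PF, FD) — off by 5.70°.

U = (0.00, 0.00) ✓; UP at -20.60° ✓; |UP| = 43.30 ✓; ∠UPF = 125.9° ✓; |PF| = 37.30 ✓; ∠(PF, FD) = 84.30° ✗; |FD| = 13.40 ✓.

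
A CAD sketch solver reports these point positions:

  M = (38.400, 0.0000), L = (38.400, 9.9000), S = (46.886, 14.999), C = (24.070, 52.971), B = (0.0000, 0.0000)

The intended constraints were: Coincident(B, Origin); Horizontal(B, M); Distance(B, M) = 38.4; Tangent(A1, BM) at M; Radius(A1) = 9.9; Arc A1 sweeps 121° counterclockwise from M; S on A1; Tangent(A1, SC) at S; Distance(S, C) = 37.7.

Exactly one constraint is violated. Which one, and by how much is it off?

Distance(S, C) = 37.7 — off by 6.60.

B = (0.00, 0.00) ✓; B.y = 0.00, M.y = 0.00 ✓; |BM| = 38.40 ✓; ∠(LM, MB) = 90.00° ✓; |LM| = 9.900 ✓; bearing(L→S) − bearing(L→M) = 121.0° ✓; |LS| = 9.900 ✓; ∠(LS, SC) = 90.00° ✓; |SC| = 44.30 ✗.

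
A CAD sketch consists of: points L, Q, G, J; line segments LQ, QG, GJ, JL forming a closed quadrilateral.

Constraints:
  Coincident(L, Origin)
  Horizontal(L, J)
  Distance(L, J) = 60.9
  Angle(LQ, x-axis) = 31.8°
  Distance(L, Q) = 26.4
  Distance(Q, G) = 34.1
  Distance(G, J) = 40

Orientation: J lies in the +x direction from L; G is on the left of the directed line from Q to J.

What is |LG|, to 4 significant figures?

60.17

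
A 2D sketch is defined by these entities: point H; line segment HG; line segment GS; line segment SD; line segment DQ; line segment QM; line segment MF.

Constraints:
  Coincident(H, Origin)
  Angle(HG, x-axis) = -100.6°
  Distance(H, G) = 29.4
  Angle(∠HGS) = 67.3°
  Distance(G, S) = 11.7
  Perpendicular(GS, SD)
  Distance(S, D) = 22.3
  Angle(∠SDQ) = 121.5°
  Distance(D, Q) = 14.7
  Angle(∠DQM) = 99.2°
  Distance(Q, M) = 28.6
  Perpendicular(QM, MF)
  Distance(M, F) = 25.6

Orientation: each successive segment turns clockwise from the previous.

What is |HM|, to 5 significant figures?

36.122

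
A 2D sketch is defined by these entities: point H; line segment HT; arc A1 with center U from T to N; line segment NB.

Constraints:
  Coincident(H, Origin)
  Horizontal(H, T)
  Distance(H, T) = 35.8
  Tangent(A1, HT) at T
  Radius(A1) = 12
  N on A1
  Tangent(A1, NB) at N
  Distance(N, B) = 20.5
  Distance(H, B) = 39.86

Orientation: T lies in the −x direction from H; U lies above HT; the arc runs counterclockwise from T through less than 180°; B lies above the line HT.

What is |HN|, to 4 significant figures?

26.55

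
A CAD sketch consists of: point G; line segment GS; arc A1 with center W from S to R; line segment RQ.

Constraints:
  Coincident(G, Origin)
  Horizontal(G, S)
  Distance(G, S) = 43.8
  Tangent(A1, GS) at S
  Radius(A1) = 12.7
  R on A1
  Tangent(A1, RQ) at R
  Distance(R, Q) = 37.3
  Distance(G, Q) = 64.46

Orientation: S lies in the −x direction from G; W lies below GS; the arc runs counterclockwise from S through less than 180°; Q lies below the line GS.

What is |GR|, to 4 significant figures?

58.14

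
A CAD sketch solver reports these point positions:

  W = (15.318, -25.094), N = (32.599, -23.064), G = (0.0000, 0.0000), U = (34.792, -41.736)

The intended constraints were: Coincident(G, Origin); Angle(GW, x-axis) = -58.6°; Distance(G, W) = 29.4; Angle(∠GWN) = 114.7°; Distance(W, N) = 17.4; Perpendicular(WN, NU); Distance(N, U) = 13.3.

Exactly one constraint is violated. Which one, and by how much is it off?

Distance(N, U) = 13.3 — off by 5.50.

G = (0.00, 0.00) ✓; GW at -58.60° ✓; |GW| = 29.40 ✓; ∠GWN = 114.7° ✓; |WN| = 17.40 ✓; ∠(WN, NU) = 90.00° ✓; |NU| = 18.80 ✗.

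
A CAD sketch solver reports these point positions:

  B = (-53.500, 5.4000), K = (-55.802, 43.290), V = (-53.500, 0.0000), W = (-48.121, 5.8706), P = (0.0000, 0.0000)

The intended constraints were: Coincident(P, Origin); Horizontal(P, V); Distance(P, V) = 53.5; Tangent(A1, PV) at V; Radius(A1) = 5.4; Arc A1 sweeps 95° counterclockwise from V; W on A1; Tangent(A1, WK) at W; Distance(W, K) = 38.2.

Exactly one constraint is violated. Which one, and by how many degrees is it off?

Tangent(A1, WK) at W — off by 6.60°.

P = (0.00, 0.00) ✓; P.y = 0.00, V.y = 0.00 ✓; |PV| = 53.50 ✓; ∠(BV, VP) = 90.00° ✓; |BV| = 5.400 ✓; bearing(B→W) − bearing(B→V) = 95.00° ✓; |BW| = 5.400 ✓; ∠(BW, WK) = 83.40° ✗; |WK| = 38.20 ✓.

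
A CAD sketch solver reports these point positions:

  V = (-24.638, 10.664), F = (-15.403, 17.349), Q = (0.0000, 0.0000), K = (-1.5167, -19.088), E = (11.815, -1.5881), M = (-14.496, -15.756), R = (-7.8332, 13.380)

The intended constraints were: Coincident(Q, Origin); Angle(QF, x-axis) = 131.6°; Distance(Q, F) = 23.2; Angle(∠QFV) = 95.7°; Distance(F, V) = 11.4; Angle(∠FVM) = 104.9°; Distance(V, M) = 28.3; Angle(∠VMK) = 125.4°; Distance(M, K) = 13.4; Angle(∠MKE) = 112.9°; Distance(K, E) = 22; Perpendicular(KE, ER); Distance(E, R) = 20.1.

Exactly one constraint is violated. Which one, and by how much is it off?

Distance(E, R) = 20.1 — off by 4.60.

Q = (0.00, 0.00) ✓; QF at 131.6° ✓; |QF| = 23.20 ✓; ∠QFV = 95.70° ✓; |FV| = 11.40 ✓; ∠FVM = 104.9° ✓; |VM| = 28.30 ✓; ∠VMK = 125.4° ✓; |MK| = 13.40 ✓; ∠MKE = 112.9° ✓; |KE| = 22.00 ✓; ∠(KE, ER) = 90.00° ✓; |ER| = 24.70 ✗.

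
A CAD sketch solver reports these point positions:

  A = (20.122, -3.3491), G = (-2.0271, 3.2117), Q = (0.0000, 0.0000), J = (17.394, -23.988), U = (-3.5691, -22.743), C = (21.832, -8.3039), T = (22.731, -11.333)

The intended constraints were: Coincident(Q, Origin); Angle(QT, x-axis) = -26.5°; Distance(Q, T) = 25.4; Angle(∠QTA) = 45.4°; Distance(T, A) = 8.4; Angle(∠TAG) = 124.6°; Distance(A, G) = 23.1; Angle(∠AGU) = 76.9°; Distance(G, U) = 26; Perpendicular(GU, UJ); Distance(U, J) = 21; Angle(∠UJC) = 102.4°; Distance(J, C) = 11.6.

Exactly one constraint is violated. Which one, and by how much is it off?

Distance(J, C) = 11.6 — off by 4.70.

Q = (0.00, 0.00) ✓; QT at -26.50° ✓; |QT| = 25.40 ✓; ∠QTA = 45.40° ✓; |TA| = 8.399 ✓; ∠TAG = 124.6° ✓; |AG| = 23.10 ✓; ∠AGU = 76.90° ✓; |GU| = 26.00 ✓; ∠(GU, UJ) = 90.00° ✓; |UJ| = 21.00 ✓; ∠UJC = 102.4° ✓; |JC| = 16.30 ✗.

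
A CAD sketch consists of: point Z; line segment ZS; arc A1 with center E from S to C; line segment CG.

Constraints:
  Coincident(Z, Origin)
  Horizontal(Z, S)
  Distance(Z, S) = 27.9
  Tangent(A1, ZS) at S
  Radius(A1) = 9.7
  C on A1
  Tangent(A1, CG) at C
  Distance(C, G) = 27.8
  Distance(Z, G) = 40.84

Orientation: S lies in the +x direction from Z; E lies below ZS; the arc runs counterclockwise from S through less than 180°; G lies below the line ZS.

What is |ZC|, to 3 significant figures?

20.5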